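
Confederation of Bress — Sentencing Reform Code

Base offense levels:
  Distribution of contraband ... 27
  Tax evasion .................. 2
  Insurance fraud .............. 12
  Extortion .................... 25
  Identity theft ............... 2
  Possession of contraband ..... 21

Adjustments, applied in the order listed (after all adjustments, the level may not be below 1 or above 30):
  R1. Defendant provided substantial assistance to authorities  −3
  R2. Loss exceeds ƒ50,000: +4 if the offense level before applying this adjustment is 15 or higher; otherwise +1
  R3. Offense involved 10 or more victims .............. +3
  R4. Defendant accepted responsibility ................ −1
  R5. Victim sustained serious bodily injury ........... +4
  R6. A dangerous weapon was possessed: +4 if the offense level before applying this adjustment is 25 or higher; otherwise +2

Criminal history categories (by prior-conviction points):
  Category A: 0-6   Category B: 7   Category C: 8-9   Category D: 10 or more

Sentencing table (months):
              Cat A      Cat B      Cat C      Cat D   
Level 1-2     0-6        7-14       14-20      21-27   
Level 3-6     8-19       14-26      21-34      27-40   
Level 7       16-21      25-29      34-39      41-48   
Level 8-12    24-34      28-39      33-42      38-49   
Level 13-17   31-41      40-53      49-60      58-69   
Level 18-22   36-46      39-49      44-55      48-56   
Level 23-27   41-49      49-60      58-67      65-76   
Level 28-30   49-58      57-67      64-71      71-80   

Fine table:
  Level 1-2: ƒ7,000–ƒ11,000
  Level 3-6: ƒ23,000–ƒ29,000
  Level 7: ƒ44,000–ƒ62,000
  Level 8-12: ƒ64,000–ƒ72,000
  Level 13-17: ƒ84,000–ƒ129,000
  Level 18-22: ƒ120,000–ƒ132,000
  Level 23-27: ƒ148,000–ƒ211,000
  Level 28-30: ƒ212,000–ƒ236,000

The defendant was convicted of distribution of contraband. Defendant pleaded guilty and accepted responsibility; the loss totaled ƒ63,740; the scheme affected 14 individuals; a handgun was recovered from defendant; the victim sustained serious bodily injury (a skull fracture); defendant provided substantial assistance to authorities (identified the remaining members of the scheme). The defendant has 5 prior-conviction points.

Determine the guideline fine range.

ƒ212,000–ƒ236,000

Base offense level for distribution of contraband: 27.
R1 applies: 27 − 3 = 24.
R2 applies (level before this adjustment is 24 ≥ 15, so +4): 24 + 4 = 28.
R3 applies: 28 + 3 = 31.
R4 applies: 31 − 1 = 30.
R5 applies: 30 + 4 = 34.
R6 applies (level before this adjustment is 34 ≥ 25, so +4): 34 + 4 = 38.
Level 38 exceeds the maximum of 30; capped at 30.
Final offense level: 30.
Level 30 falls in the 28-30 band.
Fine table: Level 28-30 → ƒ212,000–ƒ236,000.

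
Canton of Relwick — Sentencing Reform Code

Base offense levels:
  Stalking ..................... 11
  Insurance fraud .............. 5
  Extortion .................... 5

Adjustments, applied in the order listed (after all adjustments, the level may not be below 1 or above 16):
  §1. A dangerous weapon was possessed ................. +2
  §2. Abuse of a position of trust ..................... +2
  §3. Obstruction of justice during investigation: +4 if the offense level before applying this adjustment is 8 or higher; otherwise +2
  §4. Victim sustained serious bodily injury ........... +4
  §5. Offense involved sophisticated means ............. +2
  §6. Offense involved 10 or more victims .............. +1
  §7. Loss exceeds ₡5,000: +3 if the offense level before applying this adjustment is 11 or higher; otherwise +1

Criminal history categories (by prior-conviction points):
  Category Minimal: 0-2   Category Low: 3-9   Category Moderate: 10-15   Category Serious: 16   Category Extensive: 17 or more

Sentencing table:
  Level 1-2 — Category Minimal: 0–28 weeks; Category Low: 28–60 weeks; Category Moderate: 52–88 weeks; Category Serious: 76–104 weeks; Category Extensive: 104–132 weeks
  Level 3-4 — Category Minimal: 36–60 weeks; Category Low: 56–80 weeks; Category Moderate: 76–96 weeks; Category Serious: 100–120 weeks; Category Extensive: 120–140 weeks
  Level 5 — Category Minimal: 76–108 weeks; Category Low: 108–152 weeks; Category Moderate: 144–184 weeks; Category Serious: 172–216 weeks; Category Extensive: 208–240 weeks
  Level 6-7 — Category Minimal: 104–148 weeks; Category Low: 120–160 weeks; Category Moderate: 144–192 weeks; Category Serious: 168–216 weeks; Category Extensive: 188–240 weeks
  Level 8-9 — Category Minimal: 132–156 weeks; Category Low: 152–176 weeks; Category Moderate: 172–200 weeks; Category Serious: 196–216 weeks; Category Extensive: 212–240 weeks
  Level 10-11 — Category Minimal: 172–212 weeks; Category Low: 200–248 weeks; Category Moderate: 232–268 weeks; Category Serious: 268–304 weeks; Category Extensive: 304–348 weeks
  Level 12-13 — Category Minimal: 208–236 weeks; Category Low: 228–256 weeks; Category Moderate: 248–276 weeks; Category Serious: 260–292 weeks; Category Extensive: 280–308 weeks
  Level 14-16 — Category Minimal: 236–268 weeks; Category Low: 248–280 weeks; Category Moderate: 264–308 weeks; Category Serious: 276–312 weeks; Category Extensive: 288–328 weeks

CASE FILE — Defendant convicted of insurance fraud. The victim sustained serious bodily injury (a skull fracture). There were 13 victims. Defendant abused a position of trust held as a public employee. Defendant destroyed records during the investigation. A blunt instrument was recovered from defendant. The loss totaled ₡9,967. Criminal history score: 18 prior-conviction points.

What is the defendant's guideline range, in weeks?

Base offense level for insurance fraud: 5.
§1 applies: 5 + 2 = 7.
§2 applies: 7 + 2 = 9.
§3 applies (level before this adjustment is 9 ≥ 8, so +4): 9 + 4 = 13.
§4 applies: 13 + 4 = 17.
§5 does not apply.
§6 applies: 17 + 1 = 18.
§7 applies (level before this adjustment is 18 ≥ 11, so +3): 18 + 3 = 21.
Level 21 exceeds the maximum of 16; capped at 16.
Final offense level: 16.
Criminal history: 18 prior points → Category Extensive (17+).
Level 16 falls in the 14-16 band.
Grid: Level 14-16 × Category Extensive = 288-328 weeks.

288-328 weeks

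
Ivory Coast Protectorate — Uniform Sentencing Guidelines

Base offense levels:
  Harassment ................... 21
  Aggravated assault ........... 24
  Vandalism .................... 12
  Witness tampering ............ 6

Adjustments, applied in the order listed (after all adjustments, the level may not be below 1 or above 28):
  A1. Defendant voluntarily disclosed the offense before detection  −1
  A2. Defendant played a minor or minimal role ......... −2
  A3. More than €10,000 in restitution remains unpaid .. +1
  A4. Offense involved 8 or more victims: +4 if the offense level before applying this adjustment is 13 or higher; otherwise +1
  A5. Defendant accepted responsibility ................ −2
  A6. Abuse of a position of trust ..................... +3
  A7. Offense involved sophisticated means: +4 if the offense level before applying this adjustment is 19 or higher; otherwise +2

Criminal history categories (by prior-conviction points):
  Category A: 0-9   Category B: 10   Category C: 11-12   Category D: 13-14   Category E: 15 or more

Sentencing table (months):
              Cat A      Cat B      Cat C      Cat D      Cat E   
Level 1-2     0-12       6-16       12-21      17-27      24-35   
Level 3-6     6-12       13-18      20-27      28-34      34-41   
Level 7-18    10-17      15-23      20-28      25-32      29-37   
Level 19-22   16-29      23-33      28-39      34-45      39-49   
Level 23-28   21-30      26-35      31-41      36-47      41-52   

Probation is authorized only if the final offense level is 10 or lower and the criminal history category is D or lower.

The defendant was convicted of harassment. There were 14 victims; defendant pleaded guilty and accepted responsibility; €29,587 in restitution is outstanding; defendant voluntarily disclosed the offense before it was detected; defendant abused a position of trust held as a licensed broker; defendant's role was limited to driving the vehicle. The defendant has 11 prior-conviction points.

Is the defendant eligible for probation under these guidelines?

Base offense level for harassment: 21.
A1 applies: 21 − 1 = 20.
A2 applies: 20 − 2 = 18.
A3 applies: 18 + 1 = 19.
A4 applies (level before this adjustment is 19 ≥ 13, so +4): 19 + 4 = 23.
A5 applies: 23 − 2 = 21.
A6 applies: 21 + 3 = 24.
Final offense level: 24.
Criminal history: 11 prior points → Category C (11-12).
Level 24 falls in the 23-28 band.
Grid: Level 23-28 × Category C = 31-41 months.
Probation check: level 24 > 10 and category C ≤ D → not eligible.

No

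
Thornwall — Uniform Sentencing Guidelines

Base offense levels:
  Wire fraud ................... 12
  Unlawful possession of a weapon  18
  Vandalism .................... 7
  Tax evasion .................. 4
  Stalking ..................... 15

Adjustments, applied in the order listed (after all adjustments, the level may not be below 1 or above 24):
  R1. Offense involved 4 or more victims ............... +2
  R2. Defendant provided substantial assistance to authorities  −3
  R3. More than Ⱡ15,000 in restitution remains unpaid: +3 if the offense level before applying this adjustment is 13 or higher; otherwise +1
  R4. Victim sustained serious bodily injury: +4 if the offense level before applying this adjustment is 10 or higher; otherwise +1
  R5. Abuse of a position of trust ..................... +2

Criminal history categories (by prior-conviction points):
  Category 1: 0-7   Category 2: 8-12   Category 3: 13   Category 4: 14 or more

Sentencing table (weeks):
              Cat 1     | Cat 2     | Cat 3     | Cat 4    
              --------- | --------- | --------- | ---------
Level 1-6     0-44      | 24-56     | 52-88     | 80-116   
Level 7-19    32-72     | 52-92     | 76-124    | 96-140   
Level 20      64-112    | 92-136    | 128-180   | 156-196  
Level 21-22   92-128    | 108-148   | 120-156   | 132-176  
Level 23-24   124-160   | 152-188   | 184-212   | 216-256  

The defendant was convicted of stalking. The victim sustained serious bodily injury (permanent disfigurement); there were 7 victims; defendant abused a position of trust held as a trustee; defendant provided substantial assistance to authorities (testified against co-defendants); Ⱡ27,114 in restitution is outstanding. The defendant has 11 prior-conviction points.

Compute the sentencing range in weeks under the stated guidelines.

152-188 weeks

Base offense level for stalking: 15.
R1 applies: 15 + 2 = 17.
R2 applies: 17 − 3 = 14.
R3 applies (level before this adjustment is 14 ≥ 13, so +3): 14 + 3 = 17.
R4 applies (level before this adjustment is 17 ≥ 10, so +4): 17 + 4 = 21.
R5 applies: 21 + 2 = 23.
Final offense level: 23.
Criminal history: 11 prior points → Category 2 (8-12).
Level 23 falls in the 23-24 band.
Grid: Level 23-24 × Category 2 = 152-188 weeks.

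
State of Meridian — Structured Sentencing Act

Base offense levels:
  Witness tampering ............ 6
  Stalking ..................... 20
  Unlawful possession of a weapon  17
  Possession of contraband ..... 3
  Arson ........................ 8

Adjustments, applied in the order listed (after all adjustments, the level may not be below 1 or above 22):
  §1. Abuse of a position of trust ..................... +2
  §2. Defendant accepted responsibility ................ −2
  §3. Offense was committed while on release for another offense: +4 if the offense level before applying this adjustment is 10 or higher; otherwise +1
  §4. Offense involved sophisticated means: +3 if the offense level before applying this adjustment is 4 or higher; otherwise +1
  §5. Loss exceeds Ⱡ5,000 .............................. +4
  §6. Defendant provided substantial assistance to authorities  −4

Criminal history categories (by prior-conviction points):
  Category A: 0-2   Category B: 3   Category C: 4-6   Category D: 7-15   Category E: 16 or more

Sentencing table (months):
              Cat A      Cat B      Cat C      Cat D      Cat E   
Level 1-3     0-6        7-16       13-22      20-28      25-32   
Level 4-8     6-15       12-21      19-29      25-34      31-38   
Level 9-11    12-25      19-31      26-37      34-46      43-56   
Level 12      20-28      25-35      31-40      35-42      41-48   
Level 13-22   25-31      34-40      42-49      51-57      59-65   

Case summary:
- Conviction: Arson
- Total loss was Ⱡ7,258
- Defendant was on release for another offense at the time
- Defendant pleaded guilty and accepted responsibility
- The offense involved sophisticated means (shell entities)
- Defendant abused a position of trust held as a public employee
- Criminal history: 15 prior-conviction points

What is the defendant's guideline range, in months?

51-57 months

Base offense level for arson: 8.
§1 applies: 8 + 2 = 10.
§2 applies: 10 − 2 = 8.
§3 applies (level before this adjustment is 8 < 10, so +1): 8 + 1 = 9.
§4 applies (level before this adjustment is 9 ≥ 4, so +3): 9 + 3 = 12.
§5 applies: 12 + 4 = 16.
§6 does not apply.
Final offense level: 16.
Criminal history: 15 prior points → Category D (7-15).
Level 16 falls in the 13-22 band.
Grid: Level 13-22 × Category D = 51-57 months.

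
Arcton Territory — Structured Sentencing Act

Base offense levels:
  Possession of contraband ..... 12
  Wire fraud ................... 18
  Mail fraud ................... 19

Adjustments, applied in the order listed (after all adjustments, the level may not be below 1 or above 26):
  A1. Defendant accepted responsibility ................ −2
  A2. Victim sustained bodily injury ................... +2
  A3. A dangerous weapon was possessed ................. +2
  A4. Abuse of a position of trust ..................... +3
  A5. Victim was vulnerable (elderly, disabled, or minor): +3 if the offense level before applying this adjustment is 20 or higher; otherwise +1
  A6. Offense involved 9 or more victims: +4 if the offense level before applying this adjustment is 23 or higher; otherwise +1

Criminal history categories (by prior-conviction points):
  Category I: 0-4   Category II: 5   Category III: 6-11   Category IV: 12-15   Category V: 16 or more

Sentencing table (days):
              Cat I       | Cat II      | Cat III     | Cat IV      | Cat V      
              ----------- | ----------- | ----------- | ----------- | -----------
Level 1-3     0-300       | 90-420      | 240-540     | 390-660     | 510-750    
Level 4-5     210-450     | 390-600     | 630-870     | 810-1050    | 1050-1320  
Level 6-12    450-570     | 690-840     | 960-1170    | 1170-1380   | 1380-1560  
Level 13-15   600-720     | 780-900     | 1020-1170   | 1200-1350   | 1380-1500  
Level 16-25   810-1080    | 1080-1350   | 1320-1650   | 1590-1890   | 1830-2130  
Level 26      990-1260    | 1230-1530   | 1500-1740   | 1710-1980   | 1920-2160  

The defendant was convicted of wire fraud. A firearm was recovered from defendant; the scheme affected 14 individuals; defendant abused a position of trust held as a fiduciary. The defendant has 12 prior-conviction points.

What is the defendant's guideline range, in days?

Base offense level for wire fraud: 18.
A1 does not apply.
A3 applies: 18 + 2 = 20.
A4 applies: 20 + 3 = 23.
A6 applies (level before this adjustment is 23 ≥ 23, so +4): 23 + 4 = 27.
Level 27 exceeds the maximum of 26; capped at 26.
Final offense level: 26.
Criminal history: 12 prior points → Category IV (12-15).
Level 26 falls in the 26 band.
Grid: Level 26 × Category IV = 1710-1980 days.

1710-1980 days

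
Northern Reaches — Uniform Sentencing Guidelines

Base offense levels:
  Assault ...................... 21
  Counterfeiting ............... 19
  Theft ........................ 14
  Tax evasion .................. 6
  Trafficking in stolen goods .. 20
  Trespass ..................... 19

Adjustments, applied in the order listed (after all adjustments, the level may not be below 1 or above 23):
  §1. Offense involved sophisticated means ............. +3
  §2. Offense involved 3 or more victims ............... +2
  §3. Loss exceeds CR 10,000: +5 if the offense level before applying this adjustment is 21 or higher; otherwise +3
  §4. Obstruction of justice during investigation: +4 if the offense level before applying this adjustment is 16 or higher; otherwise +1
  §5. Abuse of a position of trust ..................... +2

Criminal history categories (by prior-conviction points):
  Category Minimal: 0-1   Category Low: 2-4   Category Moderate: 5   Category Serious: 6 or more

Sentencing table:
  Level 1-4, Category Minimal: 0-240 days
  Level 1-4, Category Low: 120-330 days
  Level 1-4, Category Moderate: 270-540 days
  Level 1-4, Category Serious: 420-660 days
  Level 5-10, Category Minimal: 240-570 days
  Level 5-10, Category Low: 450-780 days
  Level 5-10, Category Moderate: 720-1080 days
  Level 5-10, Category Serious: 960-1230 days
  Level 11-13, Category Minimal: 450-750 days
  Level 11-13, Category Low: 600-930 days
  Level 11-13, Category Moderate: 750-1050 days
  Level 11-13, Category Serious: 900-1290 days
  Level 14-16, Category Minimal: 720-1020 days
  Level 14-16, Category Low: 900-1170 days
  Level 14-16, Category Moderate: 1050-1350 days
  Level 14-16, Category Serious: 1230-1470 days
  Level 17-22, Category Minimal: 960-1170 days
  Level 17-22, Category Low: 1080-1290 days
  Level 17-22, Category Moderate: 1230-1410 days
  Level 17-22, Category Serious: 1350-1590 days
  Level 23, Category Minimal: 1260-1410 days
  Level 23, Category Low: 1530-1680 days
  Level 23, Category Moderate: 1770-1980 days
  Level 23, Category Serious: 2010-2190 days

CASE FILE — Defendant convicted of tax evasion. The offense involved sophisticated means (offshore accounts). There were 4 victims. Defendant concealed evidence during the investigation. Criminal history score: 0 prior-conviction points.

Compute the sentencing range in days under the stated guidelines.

Base offense level for tax evasion: 6.
§1 applies: 6 + 3 = 9.
§2 applies: 9 + 2 = 11.
§4 applies (level before this adjustment is 11 < 16, so +1): 11 + 1 = 12.
§5 does not apply.
Final offense level: 12.
Criminal history: 0 prior points → Category Minimal (0-1).
Level 12 falls in the 11-13 band.
Grid: Level 11-13 × Category Minimal = 450-750 days.

450-750 days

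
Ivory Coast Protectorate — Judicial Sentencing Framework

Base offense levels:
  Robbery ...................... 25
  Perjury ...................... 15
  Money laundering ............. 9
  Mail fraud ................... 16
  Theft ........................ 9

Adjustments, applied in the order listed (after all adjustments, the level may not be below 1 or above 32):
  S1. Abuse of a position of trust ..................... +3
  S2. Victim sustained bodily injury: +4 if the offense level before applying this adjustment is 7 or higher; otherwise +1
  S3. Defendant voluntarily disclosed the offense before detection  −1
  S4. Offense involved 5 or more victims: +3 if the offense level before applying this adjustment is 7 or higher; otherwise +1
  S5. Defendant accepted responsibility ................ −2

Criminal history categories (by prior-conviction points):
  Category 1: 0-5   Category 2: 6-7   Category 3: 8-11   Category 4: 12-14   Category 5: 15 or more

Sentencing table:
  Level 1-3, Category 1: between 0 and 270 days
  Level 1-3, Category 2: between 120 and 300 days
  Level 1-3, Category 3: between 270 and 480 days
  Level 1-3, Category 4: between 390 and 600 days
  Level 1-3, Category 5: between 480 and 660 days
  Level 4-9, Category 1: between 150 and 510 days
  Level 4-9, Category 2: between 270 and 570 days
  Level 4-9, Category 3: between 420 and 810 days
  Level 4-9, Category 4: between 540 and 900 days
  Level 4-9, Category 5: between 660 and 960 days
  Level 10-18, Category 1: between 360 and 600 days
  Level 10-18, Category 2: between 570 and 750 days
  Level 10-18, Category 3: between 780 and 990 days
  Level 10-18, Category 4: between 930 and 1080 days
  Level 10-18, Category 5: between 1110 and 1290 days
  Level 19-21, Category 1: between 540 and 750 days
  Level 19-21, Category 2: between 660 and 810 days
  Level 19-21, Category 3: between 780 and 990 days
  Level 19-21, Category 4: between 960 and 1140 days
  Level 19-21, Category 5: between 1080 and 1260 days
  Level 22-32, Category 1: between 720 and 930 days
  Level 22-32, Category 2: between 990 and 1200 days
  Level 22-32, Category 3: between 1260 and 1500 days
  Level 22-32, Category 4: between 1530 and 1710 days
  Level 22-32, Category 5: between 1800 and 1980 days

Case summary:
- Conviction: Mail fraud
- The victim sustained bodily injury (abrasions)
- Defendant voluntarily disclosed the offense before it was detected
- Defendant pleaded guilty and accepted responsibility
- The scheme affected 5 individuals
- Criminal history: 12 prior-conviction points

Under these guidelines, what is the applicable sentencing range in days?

960-1140 days

Base offense level for mail fraud: 16.
S1 does not apply.
S2 applies (level before this adjustment is 16 ≥ 7, so +4): 16 + 4 = 20.
S3 applies: 20 − 1 = 19.
S4 applies (level before this adjustment is 19 ≥ 7, so +3): 19 + 3 = 22.
S5 applies: 22 − 2 = 20.
Final offense level: 20.
Criminal history: 12 prior points → Category 4 (12-14).
Level 20 falls in the 19-21 band.
Grid: Level 19-21 × Category 4 = 960-1140 days.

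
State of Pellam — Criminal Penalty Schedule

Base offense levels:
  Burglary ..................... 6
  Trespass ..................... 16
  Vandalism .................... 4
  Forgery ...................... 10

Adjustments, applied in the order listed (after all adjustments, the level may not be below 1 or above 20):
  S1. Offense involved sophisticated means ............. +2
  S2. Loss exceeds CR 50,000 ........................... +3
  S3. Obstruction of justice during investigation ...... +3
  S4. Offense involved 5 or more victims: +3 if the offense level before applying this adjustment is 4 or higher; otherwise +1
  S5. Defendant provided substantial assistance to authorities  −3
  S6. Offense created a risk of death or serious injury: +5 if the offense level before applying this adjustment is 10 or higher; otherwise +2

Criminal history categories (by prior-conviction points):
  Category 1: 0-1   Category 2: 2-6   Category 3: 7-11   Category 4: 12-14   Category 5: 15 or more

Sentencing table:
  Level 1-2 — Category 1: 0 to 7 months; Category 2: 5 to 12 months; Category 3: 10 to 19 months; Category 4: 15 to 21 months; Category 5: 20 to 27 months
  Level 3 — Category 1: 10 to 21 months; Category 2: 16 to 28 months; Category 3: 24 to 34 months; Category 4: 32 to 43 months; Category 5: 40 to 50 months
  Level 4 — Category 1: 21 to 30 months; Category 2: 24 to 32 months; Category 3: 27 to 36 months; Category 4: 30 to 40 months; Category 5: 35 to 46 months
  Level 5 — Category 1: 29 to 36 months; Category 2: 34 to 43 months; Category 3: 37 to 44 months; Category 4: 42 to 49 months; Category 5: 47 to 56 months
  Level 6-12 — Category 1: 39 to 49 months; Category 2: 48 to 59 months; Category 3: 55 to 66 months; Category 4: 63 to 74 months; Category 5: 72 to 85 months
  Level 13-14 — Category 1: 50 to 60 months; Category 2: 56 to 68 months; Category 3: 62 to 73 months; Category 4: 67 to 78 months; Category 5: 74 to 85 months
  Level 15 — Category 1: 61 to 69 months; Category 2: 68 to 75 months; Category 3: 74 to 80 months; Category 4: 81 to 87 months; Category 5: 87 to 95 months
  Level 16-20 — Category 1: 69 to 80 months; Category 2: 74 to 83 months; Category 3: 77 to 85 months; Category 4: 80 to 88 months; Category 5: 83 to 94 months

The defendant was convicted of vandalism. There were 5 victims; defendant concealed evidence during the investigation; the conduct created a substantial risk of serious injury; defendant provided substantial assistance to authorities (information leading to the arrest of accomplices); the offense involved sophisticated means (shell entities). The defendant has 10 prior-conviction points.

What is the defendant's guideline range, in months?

55-66 months

Base offense level for vandalism: 4.
S1 applies: 4 + 2 = 6.
S2 does not apply.
S3 applies: 6 + 3 = 9.
S4 applies (level before this adjustment is 9 ≥ 4, so +3): 9 + 3 = 12.
S5 applies: 12 − 3 = 9.
S6 applies (level before this adjustment is 9 < 10, so +2): 9 + 2 = 11.
Final offense level: 11.
Criminal history: 10 prior points → Category 3 (7-11).
Level 11 falls in the 6-12 band.
Grid: Level 6-12 × Category 3 = 55-66 months.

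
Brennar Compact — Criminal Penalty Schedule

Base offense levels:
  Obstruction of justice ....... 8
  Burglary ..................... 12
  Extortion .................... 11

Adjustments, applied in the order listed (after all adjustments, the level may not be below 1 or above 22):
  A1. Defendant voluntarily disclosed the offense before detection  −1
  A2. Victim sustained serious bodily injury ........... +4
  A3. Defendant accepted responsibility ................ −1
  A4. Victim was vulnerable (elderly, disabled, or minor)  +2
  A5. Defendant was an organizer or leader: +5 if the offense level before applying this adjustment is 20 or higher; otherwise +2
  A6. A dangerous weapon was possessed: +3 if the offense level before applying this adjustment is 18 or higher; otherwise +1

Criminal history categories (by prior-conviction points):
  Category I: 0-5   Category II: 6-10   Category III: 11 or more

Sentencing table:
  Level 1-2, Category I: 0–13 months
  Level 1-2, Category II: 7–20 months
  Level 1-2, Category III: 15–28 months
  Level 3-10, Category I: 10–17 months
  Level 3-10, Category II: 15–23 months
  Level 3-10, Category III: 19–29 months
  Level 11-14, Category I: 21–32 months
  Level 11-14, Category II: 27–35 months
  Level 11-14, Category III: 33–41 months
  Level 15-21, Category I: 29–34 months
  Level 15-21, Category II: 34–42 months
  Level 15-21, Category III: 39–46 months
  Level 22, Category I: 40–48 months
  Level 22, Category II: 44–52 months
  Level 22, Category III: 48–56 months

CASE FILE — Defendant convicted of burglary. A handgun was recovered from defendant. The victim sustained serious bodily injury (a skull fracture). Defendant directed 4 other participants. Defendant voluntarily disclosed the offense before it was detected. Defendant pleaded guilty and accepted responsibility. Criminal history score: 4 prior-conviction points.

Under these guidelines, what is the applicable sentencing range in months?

29-34 months

Base offense level for burglary: 12.
A1 applies: 12 − 1 = 11.
A2 applies: 11 + 4 = 15.
A3 applies: 15 − 1 = 14.
A4 does not apply.
A5 applies (level before this adjustment is 14 < 20, so +2): 14 + 2 = 16.
A6 applies (level before this adjustment is 16 < 18, so +1): 16 + 1 = 17.
Final offense level: 17.
Criminal history: 4 prior points → Category I (0-5).
Level 17 falls in the 15-21 band.
Grid: Level 15-21 × Category I = 29-34 months.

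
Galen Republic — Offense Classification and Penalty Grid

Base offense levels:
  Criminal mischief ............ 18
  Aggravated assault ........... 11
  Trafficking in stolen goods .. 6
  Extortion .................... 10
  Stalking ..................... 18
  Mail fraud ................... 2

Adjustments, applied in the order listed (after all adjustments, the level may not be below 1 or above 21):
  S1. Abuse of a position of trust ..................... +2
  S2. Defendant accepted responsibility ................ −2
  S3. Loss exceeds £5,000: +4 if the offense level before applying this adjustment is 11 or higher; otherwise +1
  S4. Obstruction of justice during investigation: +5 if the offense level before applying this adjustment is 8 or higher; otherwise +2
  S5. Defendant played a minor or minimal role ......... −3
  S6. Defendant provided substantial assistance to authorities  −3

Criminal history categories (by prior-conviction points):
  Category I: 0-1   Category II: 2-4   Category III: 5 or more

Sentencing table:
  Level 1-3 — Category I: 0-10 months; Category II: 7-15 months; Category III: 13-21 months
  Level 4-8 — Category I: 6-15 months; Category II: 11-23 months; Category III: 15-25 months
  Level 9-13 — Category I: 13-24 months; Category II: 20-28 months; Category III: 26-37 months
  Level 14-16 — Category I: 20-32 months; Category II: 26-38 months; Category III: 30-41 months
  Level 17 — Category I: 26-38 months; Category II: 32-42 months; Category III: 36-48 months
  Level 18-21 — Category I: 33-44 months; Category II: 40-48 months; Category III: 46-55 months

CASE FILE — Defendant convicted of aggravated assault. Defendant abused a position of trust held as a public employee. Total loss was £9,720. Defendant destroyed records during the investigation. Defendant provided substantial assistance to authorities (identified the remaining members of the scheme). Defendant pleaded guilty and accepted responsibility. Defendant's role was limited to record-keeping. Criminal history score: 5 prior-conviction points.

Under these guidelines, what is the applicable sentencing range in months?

Base offense level for aggravated assault: 11.
S1 applies: 11 + 2 = 13.
S2 applies: 13 − 2 = 11.
S3 applies (level before this adjustment is 11 ≥ 11, so +4): 11 + 4 = 15.
S4 applies (level before this adjustment is 15 ≥ 8, so +5): 15 + 5 = 20.
S5 applies: 20 − 3 = 17.
S6 applies: 17 − 3 = 14.
Final offense level: 14.
Criminal history: 5 prior points → Category III (5+).
Level 14 falls in the 14-16 band.
Grid: Level 14-16 × Category III = 30-41 months.

30-41 months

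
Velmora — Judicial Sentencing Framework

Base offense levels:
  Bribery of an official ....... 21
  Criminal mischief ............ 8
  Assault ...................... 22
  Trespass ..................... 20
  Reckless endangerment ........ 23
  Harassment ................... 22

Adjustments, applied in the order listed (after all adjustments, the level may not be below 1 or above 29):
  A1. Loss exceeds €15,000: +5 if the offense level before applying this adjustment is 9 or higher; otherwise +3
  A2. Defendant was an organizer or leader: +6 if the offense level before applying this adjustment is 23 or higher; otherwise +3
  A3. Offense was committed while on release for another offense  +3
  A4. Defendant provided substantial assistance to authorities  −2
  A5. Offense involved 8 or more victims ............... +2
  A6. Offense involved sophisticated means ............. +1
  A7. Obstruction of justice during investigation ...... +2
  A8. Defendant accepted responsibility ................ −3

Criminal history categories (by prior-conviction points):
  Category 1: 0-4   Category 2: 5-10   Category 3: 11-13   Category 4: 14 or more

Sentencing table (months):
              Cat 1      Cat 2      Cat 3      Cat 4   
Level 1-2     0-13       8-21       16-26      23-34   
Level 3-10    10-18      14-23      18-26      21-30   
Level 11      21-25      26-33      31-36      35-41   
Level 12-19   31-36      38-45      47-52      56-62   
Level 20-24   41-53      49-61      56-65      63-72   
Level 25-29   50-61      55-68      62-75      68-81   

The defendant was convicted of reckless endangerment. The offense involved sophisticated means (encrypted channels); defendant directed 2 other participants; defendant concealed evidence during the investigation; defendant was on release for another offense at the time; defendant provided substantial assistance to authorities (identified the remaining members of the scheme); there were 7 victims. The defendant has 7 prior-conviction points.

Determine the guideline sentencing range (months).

Base offense level for reckless endangerment: 23.
A1 does not apply.
A2 applies (level before this adjustment is 23 ≥ 23, so +6): 23 + 6 = 29.
A3 applies: 29 + 3 = 32.
A4 applies: 32 − 2 = 30.
A5 does not apply.
A6 applies: 30 + 1 = 31.
A7 applies: 31 + 2 = 33.
A8 does not apply.
Level 33 exceeds the maximum of 29; capped at 29.
Final offense level: 29.
Criminal history: 7 prior points → Category 2 (5-10).
Level 29 falls in the 25-29 band.
Grid: Level 25-29 × Category 2 = 55-68 months.

55-68 months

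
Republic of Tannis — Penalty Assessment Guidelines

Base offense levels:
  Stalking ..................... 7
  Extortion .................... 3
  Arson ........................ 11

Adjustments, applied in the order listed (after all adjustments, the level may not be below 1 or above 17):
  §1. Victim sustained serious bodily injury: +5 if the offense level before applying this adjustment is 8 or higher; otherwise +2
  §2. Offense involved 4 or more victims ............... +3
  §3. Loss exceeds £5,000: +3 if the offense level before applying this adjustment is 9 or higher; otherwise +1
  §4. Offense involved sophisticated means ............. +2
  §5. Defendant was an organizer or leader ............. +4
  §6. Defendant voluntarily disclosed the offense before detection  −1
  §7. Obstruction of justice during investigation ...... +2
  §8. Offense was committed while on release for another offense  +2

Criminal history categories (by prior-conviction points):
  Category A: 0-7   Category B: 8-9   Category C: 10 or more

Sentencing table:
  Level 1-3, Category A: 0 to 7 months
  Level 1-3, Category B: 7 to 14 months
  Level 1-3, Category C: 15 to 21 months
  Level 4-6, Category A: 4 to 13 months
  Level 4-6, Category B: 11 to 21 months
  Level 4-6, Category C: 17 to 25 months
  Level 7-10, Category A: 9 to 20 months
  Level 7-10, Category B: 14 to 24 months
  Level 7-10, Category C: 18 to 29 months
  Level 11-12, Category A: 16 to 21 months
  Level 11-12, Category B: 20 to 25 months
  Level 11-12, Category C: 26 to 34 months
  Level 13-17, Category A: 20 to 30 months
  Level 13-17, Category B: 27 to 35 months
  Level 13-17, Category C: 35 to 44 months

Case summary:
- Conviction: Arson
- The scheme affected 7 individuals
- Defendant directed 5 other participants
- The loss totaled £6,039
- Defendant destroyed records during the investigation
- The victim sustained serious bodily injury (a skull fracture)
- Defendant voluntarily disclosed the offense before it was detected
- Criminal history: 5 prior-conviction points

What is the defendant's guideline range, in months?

20-30 months

Base offense level for arson: 11.
§1 applies (level before this adjustment is 11 ≥ 8, so +5): 11 + 5 = 16.
§2 applies: 16 + 3 = 19.
§3 applies (level before this adjustment is 19 ≥ 9, so +3): 19 + 3 = 22.
§4 does not apply.
§5 applies: 22 + 4 = 26.
§6 applies: 26 − 1 = 25.
§7 applies: 25 + 2 = 27.
§8 does not apply.
Level 27 exceeds the maximum of 17; capped at 17.
Final offense level: 17.
Criminal history: 5 prior points → Category A (0-7).
Level 17 falls in the 13-17 band.
Grid: Level 13-17 × Category A = 20-30 months.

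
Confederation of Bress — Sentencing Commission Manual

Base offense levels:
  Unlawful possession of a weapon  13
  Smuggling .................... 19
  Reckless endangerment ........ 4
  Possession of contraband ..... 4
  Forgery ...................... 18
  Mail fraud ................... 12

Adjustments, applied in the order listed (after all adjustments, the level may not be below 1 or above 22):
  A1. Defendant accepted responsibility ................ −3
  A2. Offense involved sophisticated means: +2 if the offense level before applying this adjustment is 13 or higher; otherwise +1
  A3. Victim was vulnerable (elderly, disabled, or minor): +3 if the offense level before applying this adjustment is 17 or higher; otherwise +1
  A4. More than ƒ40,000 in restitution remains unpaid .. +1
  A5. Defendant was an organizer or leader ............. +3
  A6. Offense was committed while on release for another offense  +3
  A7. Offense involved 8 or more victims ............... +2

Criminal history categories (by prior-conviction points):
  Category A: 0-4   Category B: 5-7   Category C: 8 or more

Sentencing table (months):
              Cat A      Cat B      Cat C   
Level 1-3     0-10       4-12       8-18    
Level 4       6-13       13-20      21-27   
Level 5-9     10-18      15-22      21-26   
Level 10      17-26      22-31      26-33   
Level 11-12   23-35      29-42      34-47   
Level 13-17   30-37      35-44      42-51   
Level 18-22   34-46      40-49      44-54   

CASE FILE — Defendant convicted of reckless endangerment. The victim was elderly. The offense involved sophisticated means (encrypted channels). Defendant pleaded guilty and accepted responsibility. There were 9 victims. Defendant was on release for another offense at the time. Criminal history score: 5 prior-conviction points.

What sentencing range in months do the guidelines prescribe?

15-22 months

Base offense level for reckless endangerment: 4.
A1 applies: 4 − 3 = 1.
A2 applies (level before this adjustment is 1 < 13, so +1): 1 + 1 = 2.
A3 applies (level before this adjustment is 2 < 17, so +1): 2 + 1 = 3.
A4 does not apply.
A6 applies: 3 + 3 = 6.
A7 applies: 6 + 2 = 8.
Final offense level: 8.
Criminal history: 5 prior points → Category B (5-7).
Level 8 falls in the 5-9 band.
Grid: Level 5-9 × Category B = 15-22 months.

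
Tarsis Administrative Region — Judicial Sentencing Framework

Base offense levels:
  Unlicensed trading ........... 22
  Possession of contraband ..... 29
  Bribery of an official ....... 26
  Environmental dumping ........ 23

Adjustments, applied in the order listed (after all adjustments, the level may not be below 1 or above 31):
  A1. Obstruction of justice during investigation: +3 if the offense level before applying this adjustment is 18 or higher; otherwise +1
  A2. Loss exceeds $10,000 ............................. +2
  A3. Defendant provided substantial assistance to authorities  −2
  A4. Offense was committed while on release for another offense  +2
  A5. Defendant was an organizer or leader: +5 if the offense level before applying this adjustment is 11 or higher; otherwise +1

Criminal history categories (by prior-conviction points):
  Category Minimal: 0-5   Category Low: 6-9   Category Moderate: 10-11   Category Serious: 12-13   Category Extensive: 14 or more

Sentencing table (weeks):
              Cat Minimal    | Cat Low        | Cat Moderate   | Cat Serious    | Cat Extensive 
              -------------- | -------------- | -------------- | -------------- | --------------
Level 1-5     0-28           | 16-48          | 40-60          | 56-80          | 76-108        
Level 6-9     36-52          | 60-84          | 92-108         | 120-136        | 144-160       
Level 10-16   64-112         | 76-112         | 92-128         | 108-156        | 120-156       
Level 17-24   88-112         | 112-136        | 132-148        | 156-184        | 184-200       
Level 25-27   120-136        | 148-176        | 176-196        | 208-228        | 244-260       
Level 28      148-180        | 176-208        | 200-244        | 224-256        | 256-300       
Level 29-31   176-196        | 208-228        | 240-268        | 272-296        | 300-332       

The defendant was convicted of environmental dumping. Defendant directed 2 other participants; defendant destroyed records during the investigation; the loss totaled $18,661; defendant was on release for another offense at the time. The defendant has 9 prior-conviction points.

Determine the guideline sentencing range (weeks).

Base offense level for environmental dumping: 23.
A1 applies (level before this adjustment is 23 ≥ 18, so +3): 23 + 3 = 26.
A2 applies: 26 + 2 = 28.
A3 does not apply.
A4 applies: 28 + 2 = 30.
A5 applies (level before this adjustment is 30 ≥ 11, so +5): 30 + 5 = 35.
Level 35 exceeds the maximum of 31; capped at 31.
Final offense level: 31.
Criminal history: 9 prior points → Category Low (6-9).
Level 31 falls in the 29-31 band.
Grid: Level 29-31 × Category Low = 208-228 weeks.

208-228 weeks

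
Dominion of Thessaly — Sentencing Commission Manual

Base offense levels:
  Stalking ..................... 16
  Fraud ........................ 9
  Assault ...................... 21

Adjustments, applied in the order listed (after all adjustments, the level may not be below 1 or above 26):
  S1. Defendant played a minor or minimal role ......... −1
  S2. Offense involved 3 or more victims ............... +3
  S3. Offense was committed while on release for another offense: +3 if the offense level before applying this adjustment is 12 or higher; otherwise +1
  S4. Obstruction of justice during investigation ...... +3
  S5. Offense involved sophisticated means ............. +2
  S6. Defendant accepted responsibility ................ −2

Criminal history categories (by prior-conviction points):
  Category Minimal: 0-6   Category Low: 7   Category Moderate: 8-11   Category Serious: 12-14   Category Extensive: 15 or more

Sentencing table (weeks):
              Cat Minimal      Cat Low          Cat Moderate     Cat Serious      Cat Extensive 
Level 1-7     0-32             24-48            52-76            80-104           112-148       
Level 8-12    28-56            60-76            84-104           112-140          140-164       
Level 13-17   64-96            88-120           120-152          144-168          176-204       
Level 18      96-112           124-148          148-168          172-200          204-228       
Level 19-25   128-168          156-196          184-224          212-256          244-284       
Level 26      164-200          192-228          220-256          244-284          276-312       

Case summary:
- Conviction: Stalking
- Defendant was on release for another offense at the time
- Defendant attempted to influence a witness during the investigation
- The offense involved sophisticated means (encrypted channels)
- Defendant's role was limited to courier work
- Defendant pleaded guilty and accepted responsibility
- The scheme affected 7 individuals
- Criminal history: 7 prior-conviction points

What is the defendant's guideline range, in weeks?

156-196 weeks

Base offense level for stalking: 16.
S1 applies: 16 − 1 = 15.
S2 applies: 15 + 3 = 18.
S3 applies (level before this adjustment is 18 ≥ 12, so +3): 18 + 3 = 21.
S4 applies: 21 + 3 = 24.
S5 applies: 24 + 2 = 26.
S6 applies: 26 − 2 = 24.
Final offense level: 24.
Criminal history: 7 prior points → Category Low (7).
Level 24 falls in the 19-25 band.
Grid: Level 19-25 × Category Low = 156-196 weeks.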